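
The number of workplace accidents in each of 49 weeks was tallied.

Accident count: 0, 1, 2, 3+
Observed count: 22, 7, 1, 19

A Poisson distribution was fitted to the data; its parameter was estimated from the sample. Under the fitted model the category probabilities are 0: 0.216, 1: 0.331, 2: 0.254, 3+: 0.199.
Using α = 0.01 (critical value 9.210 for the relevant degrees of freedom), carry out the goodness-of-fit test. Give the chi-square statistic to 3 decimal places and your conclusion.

Expected counts E_i = n·p_i: 49×0.216 = 10.584, 49×0.331 = 16.219, 49×0.254 = 12.446, 49×0.199 = 9.751.
χ² = (22−10.584)²/10.584 + (7−16.219)²/16.219 + (1−12.446)²/12.446 + (19−9.751)²/9.751
   = 12.3134 + 5.2401 + 10.5263 + 8.7728
Sum = 36.853
df = 2. Since 36.853 > 9.210, we reject H₀.

36.853; reject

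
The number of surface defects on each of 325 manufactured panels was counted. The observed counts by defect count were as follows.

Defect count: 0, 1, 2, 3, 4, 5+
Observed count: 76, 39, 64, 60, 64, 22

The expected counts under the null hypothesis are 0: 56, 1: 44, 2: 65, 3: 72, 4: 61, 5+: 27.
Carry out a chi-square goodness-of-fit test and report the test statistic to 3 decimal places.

10.800

0: (76 − 56)²/56 = 400/56 = 7.1429
1: (39 − 44)²/44 = 25/44 = 0.5682
2: (64 − 65)²/65 = 1/65 = 0.0154
3: (60 − 72)²/72 = 144/72 = 2.0000
4: (64 − 61)²/61 = 9/61 = 0.1475
5+: (22 − 27)²/27 = 25/27 = 0.9259
Sum = 10.800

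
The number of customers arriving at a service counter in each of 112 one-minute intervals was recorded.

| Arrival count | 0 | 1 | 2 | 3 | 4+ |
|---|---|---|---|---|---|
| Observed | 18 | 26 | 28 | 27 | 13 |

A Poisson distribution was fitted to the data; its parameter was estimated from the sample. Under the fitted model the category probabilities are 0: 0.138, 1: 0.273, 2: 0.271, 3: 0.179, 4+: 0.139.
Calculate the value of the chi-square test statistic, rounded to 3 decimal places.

4.120

Expected counts E_i = n·p_i: 112×0.138 = 15.456, 112×0.273 = 30.576, 112×0.271 = 30.352, 112×0.179 = 20.048, 112×0.139 = 15.568.
χ² = (18−15.456)²/15.456 + (26−30.576)²/30.576 + (28−30.352)²/30.352 + (27−20.048)²/20.048 + (13−15.568)²/15.568
   = 0.4187 + 0.6848 + 0.1823 + 2.4107 + 0.4236
Sum = 4.120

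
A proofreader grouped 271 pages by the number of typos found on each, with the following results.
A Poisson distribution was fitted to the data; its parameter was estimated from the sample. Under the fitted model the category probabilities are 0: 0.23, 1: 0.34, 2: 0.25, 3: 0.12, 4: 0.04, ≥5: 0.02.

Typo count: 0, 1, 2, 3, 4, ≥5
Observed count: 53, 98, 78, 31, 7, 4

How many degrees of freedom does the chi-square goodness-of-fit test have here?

4

There are k = 6 categories and 1 parameter estimated from the data, so df = 6 − 1 − 1 = 4.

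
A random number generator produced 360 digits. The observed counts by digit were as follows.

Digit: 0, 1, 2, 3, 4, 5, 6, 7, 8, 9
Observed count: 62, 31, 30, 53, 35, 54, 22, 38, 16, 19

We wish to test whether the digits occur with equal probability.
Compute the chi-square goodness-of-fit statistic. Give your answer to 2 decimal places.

62.22

Under H₀ each category has probability 1/10, so each expected count is 360/10 = 36.
cat         O        E   (O−E)²/E
0          62       36     18.778
1          31       36      0.694
2          30       36      1.000
3          53       36      8.028
4          35       36      0.028
5          54       36      9.000
6          22       36      5.444
7          38       36      0.111
8          16       36     11.111
9          19       36      8.028
Sum = 62.22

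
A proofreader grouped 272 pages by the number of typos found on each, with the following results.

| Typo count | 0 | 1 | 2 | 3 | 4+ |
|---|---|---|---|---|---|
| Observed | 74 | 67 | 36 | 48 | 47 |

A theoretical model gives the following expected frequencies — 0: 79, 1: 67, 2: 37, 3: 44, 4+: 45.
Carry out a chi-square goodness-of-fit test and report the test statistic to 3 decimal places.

0.796

χ² = (74−79)²/79 + (67−67)²/67 + (36−37)²/37 + (48−44)²/44 + (47−45)²/45
   = 0.3165 + 0.0000 + 0.0270 + 0.3636 + 0.0889
Sum = 0.796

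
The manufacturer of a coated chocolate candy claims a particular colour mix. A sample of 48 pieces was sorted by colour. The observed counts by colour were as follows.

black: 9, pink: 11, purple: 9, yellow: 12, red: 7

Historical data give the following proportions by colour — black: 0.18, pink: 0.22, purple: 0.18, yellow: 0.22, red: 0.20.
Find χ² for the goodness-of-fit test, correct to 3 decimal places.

Expected counts E_i = n·p_i: 48×0.18 = 8.64, 48×0.22 = 10.56, 48×0.18 = 8.64, 48×0.22 = 10.56, 48×0.20 = 9.6.
χ² = (9−8.64)²/8.64 + (11−10.56)²/10.56 + (9−8.64)²/8.64 + (12−10.56)²/10.56 + (7−9.6)²/9.6
   = 0.0150 + 0.0183 + 0.0150 + 0.1964 + 0.7042
Sum = 0.949

0.949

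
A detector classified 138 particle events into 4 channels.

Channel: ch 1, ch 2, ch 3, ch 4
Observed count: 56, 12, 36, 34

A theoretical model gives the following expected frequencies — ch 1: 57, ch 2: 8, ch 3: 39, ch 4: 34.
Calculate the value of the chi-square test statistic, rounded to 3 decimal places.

2.248

cat         O        E   (O−E)²/E
ch 1       56       57     0.0175
ch 2       12        8     2.0000
ch 3       36       39     0.2308
ch 4       34       34     0.0000
Sum = 2.248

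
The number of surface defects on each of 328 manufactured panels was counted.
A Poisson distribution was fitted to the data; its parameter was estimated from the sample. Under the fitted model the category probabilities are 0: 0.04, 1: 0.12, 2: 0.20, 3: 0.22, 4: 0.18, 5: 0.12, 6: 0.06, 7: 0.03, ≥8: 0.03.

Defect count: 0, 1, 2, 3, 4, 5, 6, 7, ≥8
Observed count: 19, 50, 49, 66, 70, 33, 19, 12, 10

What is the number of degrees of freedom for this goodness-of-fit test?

7

There are k = 9 categories and 1 parameter estimated from the data, so df = 9 − 1 − 1 = 7.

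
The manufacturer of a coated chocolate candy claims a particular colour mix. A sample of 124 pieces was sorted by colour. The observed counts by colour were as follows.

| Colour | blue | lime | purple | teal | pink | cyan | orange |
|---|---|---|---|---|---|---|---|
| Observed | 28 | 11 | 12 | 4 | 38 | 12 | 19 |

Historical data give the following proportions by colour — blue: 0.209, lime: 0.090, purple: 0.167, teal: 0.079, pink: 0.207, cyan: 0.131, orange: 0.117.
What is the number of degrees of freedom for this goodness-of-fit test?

There are k = 7 categories and no parameters were estimated from the data, so df = 7 − 1 = 6.

6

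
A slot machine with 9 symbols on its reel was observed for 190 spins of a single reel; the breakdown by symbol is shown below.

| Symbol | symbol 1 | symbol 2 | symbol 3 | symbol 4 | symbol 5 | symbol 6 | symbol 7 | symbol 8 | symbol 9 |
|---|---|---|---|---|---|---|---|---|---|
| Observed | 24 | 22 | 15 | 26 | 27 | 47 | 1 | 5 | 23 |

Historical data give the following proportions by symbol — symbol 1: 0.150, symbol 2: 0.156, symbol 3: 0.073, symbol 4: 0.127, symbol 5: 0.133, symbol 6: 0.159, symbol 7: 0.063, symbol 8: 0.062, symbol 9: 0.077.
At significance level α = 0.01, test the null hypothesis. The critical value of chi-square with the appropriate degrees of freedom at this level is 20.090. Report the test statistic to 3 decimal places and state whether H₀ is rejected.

Expected counts E_i = n·p_i: 190×0.150 = 28.5, 190×0.156 = 29.64, 190×0.073 = 13.87, 190×0.127 = 24.13, 190×0.133 = 25.27, 190×0.159 = 30.21, 190×0.063 = 11.97, 190×0.062 = 11.78, 190×0.077 = 14.63.
cat           O        E   (O−E)²/E
symbol 1     24     28.5     0.7105
symbol 2     22    29.64     1.9693
symbol 3     15    13.87     0.0921
symbol 4     26    24.13     0.1449
symbol 5     27    25.27     0.1184
symbol 6     47    30.21     9.3315
symbol 7      1    11.97    10.0535
symbol 8      5    11.78     3.9022
symbol 9     23    14.63     4.7886
Sum = 31.111
df = 8. Since 31.111 > 20.090, we reject H₀.

31.111; reject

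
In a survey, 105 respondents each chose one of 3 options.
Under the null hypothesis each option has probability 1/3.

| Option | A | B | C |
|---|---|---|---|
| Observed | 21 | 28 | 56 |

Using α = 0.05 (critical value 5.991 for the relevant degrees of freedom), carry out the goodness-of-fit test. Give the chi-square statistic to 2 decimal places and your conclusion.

Expected count for each of the 3 categories: 105/3 = 35.
χ² = (21−35)²/35 + (28−35)²/35 + (56−35)²/35
   = 5.600 + 1.400 + 12.600
Sum = 19.60
df = 2. Since 19.60 > 5.991, we reject H₀.

19.60; reject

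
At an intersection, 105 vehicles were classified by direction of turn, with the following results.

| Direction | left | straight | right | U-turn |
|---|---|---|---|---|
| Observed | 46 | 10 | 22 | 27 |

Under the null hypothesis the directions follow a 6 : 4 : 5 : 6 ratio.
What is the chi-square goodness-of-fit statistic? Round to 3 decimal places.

14.193

Ratio total = 21. Expected counts: 105×6/21 = 30, 105×4/21 = 20, 105×5/21 = 25, 105×6/21 = 30.
left: (46 − 30)²/30 = 256/30 = 8.5333
straight: (10 − 20)²/20 = 100/20 = 5.0000
right: (22 − 25)²/25 = 9/25 = 0.3600
U-turn: (27 − 30)²/30 = 9/30 = 0.3000
Sum = 14.193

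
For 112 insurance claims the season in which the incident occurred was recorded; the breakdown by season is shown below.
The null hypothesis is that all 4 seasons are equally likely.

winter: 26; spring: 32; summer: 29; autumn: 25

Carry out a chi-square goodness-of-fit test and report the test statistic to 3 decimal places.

1.071

Expected count for each of the 4 categories: 112/4 = 28.
χ² = (26−28)²/28 + (32−28)²/28 + (29−28)²/28 + (25−28)²/28
   = 0.1429 + 0.5714 + 0.0357 + 0.3214
Sum = 1.071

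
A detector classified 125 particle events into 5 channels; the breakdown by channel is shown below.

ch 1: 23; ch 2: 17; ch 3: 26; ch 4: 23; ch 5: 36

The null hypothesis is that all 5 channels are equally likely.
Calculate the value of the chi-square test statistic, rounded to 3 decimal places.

Under H₀ each category has probability 1/5, so each expected count is 125/5 = 25.
ch 1: (23 − 25)²/25 = 4/25 = 0.1600
ch 2: (17 − 25)²/25 = 64/25 = 2.5600
ch 3: (26 − 25)²/25 = 1/25 = 0.0400
ch 4: (23 − 25)²/25 = 4/25 = 0.1600
ch 5: (36 − 25)²/25 = 121/25 = 4.8400
Sum = 7.760

7.760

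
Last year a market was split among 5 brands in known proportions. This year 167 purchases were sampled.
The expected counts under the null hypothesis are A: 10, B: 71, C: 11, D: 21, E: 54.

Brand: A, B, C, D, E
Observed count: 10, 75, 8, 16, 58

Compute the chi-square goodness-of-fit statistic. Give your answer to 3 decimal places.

2.530

χ² = (10−10)²/10 + (75−71)²/71 + (8−11)²/11 + (16−21)²/21 + (58−54)²/54
   = 0.0000 + 0.2254 + 0.8182 + 1.1905 + 0.2963
Sum = 2.530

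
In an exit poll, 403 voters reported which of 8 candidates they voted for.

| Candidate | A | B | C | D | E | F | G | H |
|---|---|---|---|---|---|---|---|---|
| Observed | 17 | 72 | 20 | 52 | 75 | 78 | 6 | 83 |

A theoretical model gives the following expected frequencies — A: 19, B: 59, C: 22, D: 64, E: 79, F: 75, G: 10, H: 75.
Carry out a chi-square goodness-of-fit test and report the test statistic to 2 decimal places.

8.28

cat         O        E   (O−E)²/E
A          17       19      0.211
B          72       59      2.864
C          20       22      0.182
D          52       64      2.250
E          75       79      0.203
F          78       75      0.120
G           6       10      1.600
H          83       75      0.853
Sum = 8.28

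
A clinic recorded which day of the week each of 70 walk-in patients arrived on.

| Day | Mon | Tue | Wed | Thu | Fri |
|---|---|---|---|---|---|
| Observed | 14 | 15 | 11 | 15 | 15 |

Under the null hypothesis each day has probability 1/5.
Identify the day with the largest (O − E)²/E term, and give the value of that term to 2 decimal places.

Wed, 0.64

Expected count for each of the 5 categories: 70/5 = 14.
χ² = (14−14)²/14 + (15−14)²/14 + (11−14)²/14 + (15−14)²/14 + (15−14)²/14
   = 0.000 + 0.071 + 0.643 + 0.071 + 0.071
The largest term is for Wed: 0.64.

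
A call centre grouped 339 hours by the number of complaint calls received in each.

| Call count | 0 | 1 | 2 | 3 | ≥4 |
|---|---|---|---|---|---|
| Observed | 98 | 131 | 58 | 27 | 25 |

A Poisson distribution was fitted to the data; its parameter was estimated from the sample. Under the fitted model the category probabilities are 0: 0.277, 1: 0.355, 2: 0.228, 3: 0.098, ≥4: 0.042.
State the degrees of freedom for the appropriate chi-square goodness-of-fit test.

3

There are k = 5 categories and 1 parameter estimated from the data, so df = 5 − 1 − 1 = 3.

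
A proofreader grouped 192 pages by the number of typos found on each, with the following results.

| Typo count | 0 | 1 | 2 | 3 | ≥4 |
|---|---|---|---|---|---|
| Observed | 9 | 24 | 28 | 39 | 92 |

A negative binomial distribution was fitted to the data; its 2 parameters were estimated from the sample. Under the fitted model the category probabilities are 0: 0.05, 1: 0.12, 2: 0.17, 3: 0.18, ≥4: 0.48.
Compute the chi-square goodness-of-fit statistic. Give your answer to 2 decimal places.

Expected counts E_i = n·p_i: 192×0.05 = 9.6, 192×0.12 = 23.04, 192×0.17 = 32.64, 192×0.18 = 34.56, 192×0.48 = 92.16.
cat         O        E   (O−E)²/E
0           9      9.6      0.038
1          24    23.04      0.040
2          28    32.64      0.660
3          39    34.56      0.570
≥4         92    92.16      0.000
Sum = 1.31

1.31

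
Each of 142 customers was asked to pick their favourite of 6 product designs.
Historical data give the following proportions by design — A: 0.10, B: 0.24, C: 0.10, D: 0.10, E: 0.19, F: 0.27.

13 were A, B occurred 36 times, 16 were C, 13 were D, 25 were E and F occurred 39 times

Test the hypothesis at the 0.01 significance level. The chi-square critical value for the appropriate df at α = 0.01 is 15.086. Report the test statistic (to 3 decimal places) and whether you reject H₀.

0.696; do not reject

Expected counts E_i = n·p_i: 142×0.10 = 14.2, 142×0.24 = 34.08, 142×0.10 = 14.2, 142×0.10 = 14.2, 142×0.19 = 26.98, 142×0.27 = 38.34.
A: (13 − 14.2)²/14.2 = 1.44/14.2 = 0.1014
B: (36 − 34.08)²/34.08 = 3.6864/34.08 = 0.1082
C: (16 − 14.2)²/14.2 = 3.24/14.2 = 0.2282
D: (13 − 14.2)²/14.2 = 1.44/14.2 = 0.1014
E: (25 − 26.98)²/26.98 = 3.9204/26.98 = 0.1453
F: (39 − 38.34)²/38.34 = 0.4356/38.34 = 0.0114
Sum = 0.696
df = 5. Since 0.696 < 15.086, we do not reject H₀.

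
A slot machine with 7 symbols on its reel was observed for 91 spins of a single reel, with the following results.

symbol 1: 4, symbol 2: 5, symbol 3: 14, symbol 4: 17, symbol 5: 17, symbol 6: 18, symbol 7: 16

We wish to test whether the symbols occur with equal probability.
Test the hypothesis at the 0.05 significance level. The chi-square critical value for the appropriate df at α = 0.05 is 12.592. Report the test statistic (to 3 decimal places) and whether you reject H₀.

Expected count for each of the 7 categories: 91/7 = 13.
symbol 1: (4 − 13)²/13 = 81/13 = 6.2308
symbol 2: (5 − 13)²/13 = 64/13 = 4.9231
symbol 3: (14 − 13)²/13 = 1/13 = 0.0769
symbol 4: (17 − 13)²/13 = 16/13 = 1.2308
symbol 5: (17 − 13)²/13 = 16/13 = 1.2308
symbol 6: (18 − 13)²/13 = 25/13 = 1.9231
symbol 7: (16 − 13)²/13 = 9/13 = 0.6923
Sum = 16.308
df = 6. Since 16.308 > 12.592, we reject H₀.

16.308; reject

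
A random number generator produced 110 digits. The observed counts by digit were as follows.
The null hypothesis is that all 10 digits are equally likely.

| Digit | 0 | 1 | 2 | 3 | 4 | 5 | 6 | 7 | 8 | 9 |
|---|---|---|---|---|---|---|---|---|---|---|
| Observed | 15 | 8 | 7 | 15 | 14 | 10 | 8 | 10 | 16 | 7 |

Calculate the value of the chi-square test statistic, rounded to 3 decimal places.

10.727

Expected count for each of the 10 categories: 110/10 = 11.
cat         O        E   (O−E)²/E
0          15       11     1.4545
1           8       11     0.8182
2           7       11     1.4545
3          15       11     1.4545
4          14       11     0.8182
5          10       11     0.0909
6           8       11     0.8182
7          10       11     0.0909
8          16       11     2.2727
9           7       11     1.4545
Sum = 10.727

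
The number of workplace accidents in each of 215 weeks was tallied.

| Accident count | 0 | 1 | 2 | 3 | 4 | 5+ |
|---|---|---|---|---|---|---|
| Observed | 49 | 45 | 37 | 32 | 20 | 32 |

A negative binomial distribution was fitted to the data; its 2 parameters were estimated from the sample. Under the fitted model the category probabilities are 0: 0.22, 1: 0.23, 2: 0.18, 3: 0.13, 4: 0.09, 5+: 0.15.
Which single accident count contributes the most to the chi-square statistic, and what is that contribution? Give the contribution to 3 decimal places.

Expected counts E_i = n·p_i: 215×0.22 = 47.3, 215×0.23 = 49.45, 215×0.18 = 38.7, 215×0.13 = 27.95, 215×0.09 = 19.35, 215×0.15 = 32.25.
cat         O        E   (O−E)²/E
0          49     47.3     0.0611
1          45    49.45     0.4005
2          37     38.7     0.0747
3          32    27.95     0.5869
4          20    19.35     0.0218
5+         32    32.25     0.0019
The largest term is for 3: 0.587.

3, 0.587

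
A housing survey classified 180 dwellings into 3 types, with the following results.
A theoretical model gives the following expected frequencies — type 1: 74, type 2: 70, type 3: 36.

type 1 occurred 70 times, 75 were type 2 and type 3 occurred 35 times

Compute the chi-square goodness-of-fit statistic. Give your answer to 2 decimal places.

χ² = (70−74)²/74 + (75−70)²/70 + (35−36)²/36
   = 0.216 + 0.357 + 0.028
Sum = 0.60

0.60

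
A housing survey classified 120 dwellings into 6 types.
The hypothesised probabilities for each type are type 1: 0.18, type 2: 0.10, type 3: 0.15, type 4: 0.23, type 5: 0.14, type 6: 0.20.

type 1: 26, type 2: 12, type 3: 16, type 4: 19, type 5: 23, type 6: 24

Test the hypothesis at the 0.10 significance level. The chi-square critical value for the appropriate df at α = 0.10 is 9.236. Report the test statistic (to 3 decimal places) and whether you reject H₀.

Expected counts E_i = n·p_i: 120×0.18 = 21.6, 120×0.10 = 12, 120×0.15 = 18, 120×0.23 = 27.6, 120×0.14 = 16.8, 120×0.20 = 24.
cat         O        E   (O−E)²/E
type 1     26     21.6     0.8963
type 2     12       12     0.0000
type 3     16       18     0.2222
type 4     19     27.6     2.6797
type 5     23     16.8     2.2881
type 6     24       24     0.0000
Sum = 6.086
df = 5. Since 6.086 < 9.236, we do not reject H₀.

6.086; do not reject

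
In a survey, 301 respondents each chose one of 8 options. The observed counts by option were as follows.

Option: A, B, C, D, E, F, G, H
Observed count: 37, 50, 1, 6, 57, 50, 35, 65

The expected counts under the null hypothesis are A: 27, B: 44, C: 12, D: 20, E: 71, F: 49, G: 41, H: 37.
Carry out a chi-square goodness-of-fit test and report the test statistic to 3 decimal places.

A: (37 − 27)²/27 = 100/27 = 3.7037
B: (50 − 44)²/44 = 36/44 = 0.8182
C: (1 − 12)²/12 = 121/12 = 10.0833
D: (6 − 20)²/20 = 196/20 = 9.8000
E: (57 − 71)²/71 = 196/71 = 2.7606
F: (50 − 49)²/49 = 1/49 = 0.0204
G: (35 − 41)²/41 = 36/41 = 0.8780
H: (65 − 37)²/37 = 784/37 = 21.1892
Sum = 49.253

49.253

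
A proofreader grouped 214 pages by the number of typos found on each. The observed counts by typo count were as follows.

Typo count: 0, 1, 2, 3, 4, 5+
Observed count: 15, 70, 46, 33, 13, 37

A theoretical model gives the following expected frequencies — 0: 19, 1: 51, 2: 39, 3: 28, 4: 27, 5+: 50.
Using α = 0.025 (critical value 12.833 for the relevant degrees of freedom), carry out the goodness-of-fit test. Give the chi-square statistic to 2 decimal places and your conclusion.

20.71; reject

0: (15 − 19)²/19 = 16/19 = 0.842
1: (70 − 51)²/51 = 361/51 = 7.078
2: (46 − 39)²/39 = 49/39 = 1.256
3: (33 − 28)²/28 = 25/28 = 0.893
4: (13 − 27)²/27 = 196/27 = 7.259
5+: (37 − 50)²/50 = 169/50 = 3.380
Sum = 20.71
df = 5. Since 20.71 > 12.833, we reject H₀.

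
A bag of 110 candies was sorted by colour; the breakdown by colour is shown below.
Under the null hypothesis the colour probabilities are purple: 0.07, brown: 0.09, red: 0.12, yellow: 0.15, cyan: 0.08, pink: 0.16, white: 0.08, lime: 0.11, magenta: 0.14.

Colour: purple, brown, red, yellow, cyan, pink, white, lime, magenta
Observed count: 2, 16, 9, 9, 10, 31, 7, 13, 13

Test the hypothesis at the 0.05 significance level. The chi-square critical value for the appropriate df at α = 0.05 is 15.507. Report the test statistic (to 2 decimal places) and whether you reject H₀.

23.90; reject

Expected counts E_i = n·p_i: 110×0.07 = 7.7, 110×0.09 = 9.9, 110×0.12 = 13.2, 110×0.15 = 16.5, 110×0.08 = 8.8, 110×0.16 = 17.6, 110×0.08 = 8.8, 110×0.11 = 12.1, 110×0.14 = 15.4.
purple: (2 − 7.7)²/7.7 = 32.49/7.7 = 4.219
brown: (16 − 9.9)²/9.9 = 37.21/9.9 = 3.759
red: (9 − 13.2)²/13.2 = 17.64/13.2 = 1.336
yellow: (9 − 16.5)²/16.5 = 56.25/16.5 = 3.409
cyan: (10 − 8.8)²/8.8 = 1.44/8.8 = 0.164
pink: (31 − 17.6)²/17.6 = 179.56/17.6 = 10.202
white: (7 − 8.8)²/8.8 = 3.24/8.8 = 0.368
lime: (13 − 12.1)²/12.1 = 0.81/12.1 = 0.067
magenta: (13 − 15.4)²/15.4 = 5.76/15.4 = 0.374
Sum = 23.90
df = 8. Since 23.90 > 15.507, we reject H₀.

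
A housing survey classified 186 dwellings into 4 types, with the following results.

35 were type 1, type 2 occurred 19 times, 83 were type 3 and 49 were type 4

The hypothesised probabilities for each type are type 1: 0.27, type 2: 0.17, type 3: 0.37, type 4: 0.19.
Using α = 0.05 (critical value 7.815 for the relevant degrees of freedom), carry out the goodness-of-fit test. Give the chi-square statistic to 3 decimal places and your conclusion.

17.851; reject

Expected counts E_i = n·p_i: 186×0.27 = 50.22, 186×0.17 = 31.62, 186×0.37 = 68.82, 186×0.19 = 35.34.
χ² = (35−50.22)²/50.22 + (19−31.62)²/31.62 + (83−68.82)²/68.82 + (49−35.34)²/35.34
   = 4.6127 + 5.0368 + 2.9217 + 5.2800
Sum = 17.851
df = 3. Since 17.851 > 7.815, we reject H₀.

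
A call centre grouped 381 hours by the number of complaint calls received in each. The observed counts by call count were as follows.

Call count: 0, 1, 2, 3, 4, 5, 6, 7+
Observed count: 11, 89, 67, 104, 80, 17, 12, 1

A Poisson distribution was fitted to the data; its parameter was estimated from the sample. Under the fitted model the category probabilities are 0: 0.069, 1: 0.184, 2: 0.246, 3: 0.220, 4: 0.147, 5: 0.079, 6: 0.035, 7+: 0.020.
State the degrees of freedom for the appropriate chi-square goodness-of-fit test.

6

There are k = 8 categories and 1 parameter estimated from the data, so df = 8 − 1 − 1 = 6.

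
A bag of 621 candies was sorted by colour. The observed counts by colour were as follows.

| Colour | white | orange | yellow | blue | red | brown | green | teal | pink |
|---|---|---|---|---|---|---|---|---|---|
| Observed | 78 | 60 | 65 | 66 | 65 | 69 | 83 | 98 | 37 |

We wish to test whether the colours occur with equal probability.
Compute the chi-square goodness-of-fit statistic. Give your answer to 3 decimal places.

32.812

Expected count for each of the 9 categories: 621/9 = 69.
cat         O        E   (O−E)²/E
white      78       69     1.1739
orange     60       69     1.1739
yellow     65       69     0.2319
blue       66       69     0.1304
red        65       69     0.2319
brown      69       69     0.0000
green      83       69     2.8406
teal       98       69    12.1884
pink       37       69    14.8406
Sum = 32.812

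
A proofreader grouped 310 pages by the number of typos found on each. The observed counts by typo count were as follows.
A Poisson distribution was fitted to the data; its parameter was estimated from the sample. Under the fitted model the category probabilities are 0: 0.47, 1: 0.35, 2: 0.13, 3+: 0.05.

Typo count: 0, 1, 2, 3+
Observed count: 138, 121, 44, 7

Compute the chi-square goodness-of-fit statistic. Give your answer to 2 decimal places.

6.85

Expected counts E_i = n·p_i: 310×0.47 = 145.7, 310×0.35 = 108.5, 310×0.13 = 40.3, 310×0.05 = 15.5.
χ² = (138−145.7)²/145.7 + (121−108.5)²/108.5 + (44−40.3)²/40.3 + (7−15.5)²/15.5
   = 0.407 + 1.440 + 0.340 + 4.661
Sum = 6.85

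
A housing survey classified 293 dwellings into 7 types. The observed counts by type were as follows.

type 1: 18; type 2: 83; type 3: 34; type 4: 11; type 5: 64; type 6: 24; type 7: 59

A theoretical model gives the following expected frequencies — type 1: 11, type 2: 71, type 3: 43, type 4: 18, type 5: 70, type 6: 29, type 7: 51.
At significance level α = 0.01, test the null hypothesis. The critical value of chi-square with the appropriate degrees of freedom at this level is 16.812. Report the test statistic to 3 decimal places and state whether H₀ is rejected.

13.720; do not reject

type 1: (18 − 11)²/11 = 49/11 = 4.4545
type 2: (83 − 71)²/71 = 144/71 = 2.0282
type 3: (34 − 43)²/43 = 81/43 = 1.8837
type 4: (11 − 18)²/18 = 49/18 = 2.7222
type 5: (64 − 70)²/70 = 36/70 = 0.5143
type 6: (24 − 29)²/29 = 25/29 = 0.8621
type 7: (59 − 51)²/51 = 64/51 = 1.2549
Sum = 13.720
df = 6. Since 13.720 < 16.812, we do not reject H₀.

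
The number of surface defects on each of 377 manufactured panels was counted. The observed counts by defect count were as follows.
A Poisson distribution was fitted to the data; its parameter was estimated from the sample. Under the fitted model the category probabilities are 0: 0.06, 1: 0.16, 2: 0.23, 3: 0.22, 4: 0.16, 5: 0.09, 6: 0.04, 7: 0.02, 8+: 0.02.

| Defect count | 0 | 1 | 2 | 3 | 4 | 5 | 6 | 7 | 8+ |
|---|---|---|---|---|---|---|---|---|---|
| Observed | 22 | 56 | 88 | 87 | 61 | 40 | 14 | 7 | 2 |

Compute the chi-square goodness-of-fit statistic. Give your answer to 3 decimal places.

5.824

Expected counts E_i = n·p_i: 377×0.06 = 22.62, 377×0.16 = 60.32, 377×0.23 = 86.71, 377×0.22 = 82.94, 377×0.16 = 60.32, 377×0.09 = 33.93, 377×0.04 = 15.08, 377×0.02 = 7.54, 377×0.02 = 7.54.
0: (22 − 22.62)²/22.62 = 0.3844/22.62 = 0.0170
1: (56 − 60.32)²/60.32 = 18.6624/60.32 = 0.3094
2: (88 − 86.71)²/86.71 = 1.6641/86.71 = 0.0192
3: (87 − 82.94)²/82.94 = 16.4836/82.94 = 0.1987
4: (61 − 60.32)²/60.32 = 0.4624/60.32 = 0.0077
5: (40 − 33.93)²/33.93 = 36.8449/33.93 = 1.0859
6: (14 − 15.08)²/15.08 = 1.1664/15.08 = 0.0773
7: (7 − 7.54)²/7.54 = 0.2916/7.54 = 0.0387
8+: (2 − 7.54)²/7.54 = 30.6916/7.54 = 4.0705
Sum = 5.824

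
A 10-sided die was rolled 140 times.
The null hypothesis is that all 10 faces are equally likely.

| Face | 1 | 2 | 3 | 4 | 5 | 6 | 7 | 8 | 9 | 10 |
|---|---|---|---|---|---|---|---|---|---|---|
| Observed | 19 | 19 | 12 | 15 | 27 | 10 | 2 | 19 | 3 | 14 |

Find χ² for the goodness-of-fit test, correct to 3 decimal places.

37.857

Expected count for each of the 10 categories: 140/10 = 14.
χ² = (19−14)²/14 + (19−14)²/14 + (12−14)²/14 + (15−14)²/14 + (27−14)²/14 + (10−14)²/14 + (2−14)²/14 + (19−14)²/14 + (3−14)²/14 + (14−14)²/14
   = 1.7857 + 1.7857 + 0.2857 + 0.0714 + 12.0714 + 1.1429 + 10.2857 + 1.7857 + 8.6429 + 0.0000
Sum = 37.857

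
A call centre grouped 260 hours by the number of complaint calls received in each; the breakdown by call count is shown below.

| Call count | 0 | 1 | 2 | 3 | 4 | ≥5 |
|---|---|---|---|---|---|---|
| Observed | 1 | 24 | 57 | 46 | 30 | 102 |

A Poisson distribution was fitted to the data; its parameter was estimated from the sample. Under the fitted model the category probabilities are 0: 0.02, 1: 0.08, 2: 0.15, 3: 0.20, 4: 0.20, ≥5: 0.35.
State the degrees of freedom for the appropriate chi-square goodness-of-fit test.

4

There are k = 6 categories and 1 parameter estimated from the data, so df = 6 − 1 − 1 = 4.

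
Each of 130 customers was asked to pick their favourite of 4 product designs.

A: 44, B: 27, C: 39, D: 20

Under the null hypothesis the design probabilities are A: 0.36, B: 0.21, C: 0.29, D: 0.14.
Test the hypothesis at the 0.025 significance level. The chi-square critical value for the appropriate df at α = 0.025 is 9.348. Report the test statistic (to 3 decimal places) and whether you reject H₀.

Expected counts E_i = n·p_i: 130×0.36 = 46.8, 130×0.21 = 27.3, 130×0.29 = 37.7, 130×0.14 = 18.2.
χ² = (44−46.8)²/46.8 + (27−27.3)²/27.3 + (39−37.7)²/37.7 + (20−18.2)²/18.2
   = 0.1675 + 0.0033 + 0.0448 + 0.1780
Sum = 0.394
df = 3. Since 0.394 < 9.348, we do not reject H₀.

0.394; do not reject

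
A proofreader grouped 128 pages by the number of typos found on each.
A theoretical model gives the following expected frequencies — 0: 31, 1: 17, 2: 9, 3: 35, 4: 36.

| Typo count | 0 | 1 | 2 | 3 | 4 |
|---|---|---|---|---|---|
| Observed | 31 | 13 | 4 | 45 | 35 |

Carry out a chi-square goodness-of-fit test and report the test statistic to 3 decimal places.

cat         O        E   (O−E)²/E
0          31       31     0.0000
1          13       17     0.9412
2           4        9     2.7778
3          45       35     2.8571
4          35       36     0.0278
Sum = 6.604

6.604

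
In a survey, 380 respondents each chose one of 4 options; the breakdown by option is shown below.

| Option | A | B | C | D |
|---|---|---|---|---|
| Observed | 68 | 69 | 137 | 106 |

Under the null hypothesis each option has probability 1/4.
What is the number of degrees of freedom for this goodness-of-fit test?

There are k = 4 categories and no parameters were estimated from the data, so df = 4 − 1 = 3.

3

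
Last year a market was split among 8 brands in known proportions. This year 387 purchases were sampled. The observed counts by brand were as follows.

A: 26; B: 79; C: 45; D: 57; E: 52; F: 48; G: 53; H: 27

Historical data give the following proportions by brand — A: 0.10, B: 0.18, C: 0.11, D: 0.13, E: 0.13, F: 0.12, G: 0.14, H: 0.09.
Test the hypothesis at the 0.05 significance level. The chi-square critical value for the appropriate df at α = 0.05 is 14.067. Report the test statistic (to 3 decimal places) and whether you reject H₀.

Expected counts E_i = n·p_i: 387×0.10 = 38.7, 387×0.18 = 69.66, 387×0.11 = 42.57, 387×0.13 = 50.31, 387×0.13 = 50.31, 387×0.12 = 46.44, 387×0.14 = 54.18, 387×0.09 = 34.83.
A: (26 − 38.7)²/38.7 = 161.29/38.7 = 4.1677
B: (79 − 69.66)²/69.66 = 87.2356/69.66 = 1.2523
C: (45 − 42.57)²/42.57 = 5.9049/42.57 = 0.1387
D: (57 − 50.31)²/50.31 = 44.7561/50.31 = 0.8896
E: (52 − 50.31)²/50.31 = 2.8561/50.31 = 0.0568
F: (48 − 46.44)²/46.44 = 2.4336/46.44 = 0.0524
G: (53 − 54.18)²/54.18 = 1.3924/54.18 = 0.0257
H: (27 − 34.83)²/34.83 = 61.3089/34.83 = 1.7602
Sum = 8.343
df = 7. Since 8.343 < 14.067, we do not reject H₀.

8.343; do not reject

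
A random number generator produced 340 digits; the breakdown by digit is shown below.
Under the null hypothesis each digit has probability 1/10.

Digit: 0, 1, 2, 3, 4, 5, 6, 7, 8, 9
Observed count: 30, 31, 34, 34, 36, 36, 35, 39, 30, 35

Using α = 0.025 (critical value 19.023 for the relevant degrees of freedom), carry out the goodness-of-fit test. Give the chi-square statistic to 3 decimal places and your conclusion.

2.235; do not reject

Expected count for each of the 10 categories: 340/10 = 34.
0: (30 − 34)²/34 = 16/34 = 0.4706
1: (31 − 34)²/34 = 9/34 = 0.2647
2: (34 − 34)²/34 = 0/34 = 0.0000
3: (34 − 34)²/34 = 0/34 = 0.0000
4: (36 − 34)²/34 = 4/34 = 0.1176
5: (36 − 34)²/34 = 4/34 = 0.1176
6: (35 − 34)²/34 = 1/34 = 0.0294
7: (39 − 34)²/34 = 25/34 = 0.7353
8: (30 − 34)²/34 = 16/34 = 0.4706
9: (35 − 34)²/34 = 1/34 = 0.0294
Sum = 2.235
df = 9. Since 2.235 < 19.023, we do not reject H₀.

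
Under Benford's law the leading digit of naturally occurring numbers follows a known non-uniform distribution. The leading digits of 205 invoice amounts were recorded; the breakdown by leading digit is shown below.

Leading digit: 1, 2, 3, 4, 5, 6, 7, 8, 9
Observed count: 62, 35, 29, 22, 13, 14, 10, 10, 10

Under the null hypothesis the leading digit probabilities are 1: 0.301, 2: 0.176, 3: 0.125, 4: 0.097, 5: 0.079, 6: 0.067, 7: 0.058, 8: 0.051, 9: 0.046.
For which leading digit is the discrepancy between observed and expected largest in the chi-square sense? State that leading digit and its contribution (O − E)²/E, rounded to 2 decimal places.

Expected counts E_i = n·p_i: 205×0.301 = 61.705, 205×0.176 = 36.08, 205×0.125 = 25.625, 205×0.097 = 19.885, 205×0.079 = 16.195, 205×0.067 = 13.735, 205×0.058 = 11.89, 205×0.051 = 10.455, 205×0.046 = 9.43.
cat         O        E   (O−E)²/E
1          62   61.705      0.001
2          35    36.08      0.032
3          29   25.625      0.445
4          22   19.885      0.225
5          13   16.195      0.630
6          14   13.735      0.005
7          10    11.89      0.300
8          10   10.455      0.020
9          10     9.43      0.034
The largest term is for 5: 0.63.

5, 0.63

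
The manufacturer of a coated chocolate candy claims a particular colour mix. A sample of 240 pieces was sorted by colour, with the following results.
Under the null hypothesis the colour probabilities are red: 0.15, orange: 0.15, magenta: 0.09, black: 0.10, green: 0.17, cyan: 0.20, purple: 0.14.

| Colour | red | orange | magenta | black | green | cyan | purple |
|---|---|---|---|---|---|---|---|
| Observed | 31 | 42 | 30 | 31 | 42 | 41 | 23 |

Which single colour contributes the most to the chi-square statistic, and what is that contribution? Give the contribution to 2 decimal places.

Expected counts E_i = n·p_i: 240×0.15 = 36, 240×0.15 = 36, 240×0.09 = 21.6, 240×0.10 = 24, 240×0.17 = 40.8, 240×0.20 = 48, 240×0.14 = 33.6.
cat          O        E   (O−E)²/E
red         31       36      0.694
orange      42       36      1.000
magenta     30     21.6      3.267
black       31       24      2.042
green       42     40.8      0.035
cyan        41       48      1.021
purple      23     33.6      3.344
The largest term is for purple: 3.34.

purple, 3.34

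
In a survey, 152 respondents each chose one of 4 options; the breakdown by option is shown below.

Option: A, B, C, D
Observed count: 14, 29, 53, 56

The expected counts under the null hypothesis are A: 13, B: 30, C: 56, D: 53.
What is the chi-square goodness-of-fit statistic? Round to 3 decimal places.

0.441

χ² = (14−13)²/13 + (29−30)²/30 + (53−56)²/56 + (56−53)²/53
   = 0.0769 + 0.0333 + 0.1607 + 0.1698
Sum = 0.441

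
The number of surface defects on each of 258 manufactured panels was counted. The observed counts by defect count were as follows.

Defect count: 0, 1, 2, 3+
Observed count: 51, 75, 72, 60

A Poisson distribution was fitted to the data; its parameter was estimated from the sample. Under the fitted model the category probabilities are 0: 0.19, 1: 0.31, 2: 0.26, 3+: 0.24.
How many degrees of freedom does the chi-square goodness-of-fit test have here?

There are k = 4 categories and 1 parameter estimated from the data, so df = 4 − 1 − 1 = 2.

2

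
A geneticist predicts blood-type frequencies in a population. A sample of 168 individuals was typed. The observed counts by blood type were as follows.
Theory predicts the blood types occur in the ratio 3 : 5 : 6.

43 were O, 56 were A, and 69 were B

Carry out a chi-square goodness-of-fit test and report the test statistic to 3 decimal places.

Ratio total = 14. Expected counts: 168×3/14 = 36, 168×5/14 = 60, 168×6/14 = 72.
O: (43 − 36)²/36 = 49/36 = 1.3611
A: (56 − 60)²/60 = 16/60 = 0.2667
B: (69 − 72)²/72 = 9/72 = 0.1250
Sum = 1.753

1.753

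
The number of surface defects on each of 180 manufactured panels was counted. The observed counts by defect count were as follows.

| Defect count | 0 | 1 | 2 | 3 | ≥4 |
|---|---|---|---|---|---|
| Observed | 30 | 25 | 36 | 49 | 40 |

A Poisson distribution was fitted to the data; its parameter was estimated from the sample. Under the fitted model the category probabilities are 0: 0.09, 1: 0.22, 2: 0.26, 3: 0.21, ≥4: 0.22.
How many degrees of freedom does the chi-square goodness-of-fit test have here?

There are k = 5 categories and 1 parameter estimated from the data, so df = 5 − 1 − 1 = 3.

3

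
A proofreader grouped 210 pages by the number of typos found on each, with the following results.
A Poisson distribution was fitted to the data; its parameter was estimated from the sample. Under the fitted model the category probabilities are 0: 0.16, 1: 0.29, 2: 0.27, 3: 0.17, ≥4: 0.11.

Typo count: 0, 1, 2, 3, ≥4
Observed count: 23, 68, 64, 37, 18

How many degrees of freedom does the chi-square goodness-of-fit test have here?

There are k = 5 categories and 1 parameter estimated from the data, so df = 5 − 1 − 1 = 3.

3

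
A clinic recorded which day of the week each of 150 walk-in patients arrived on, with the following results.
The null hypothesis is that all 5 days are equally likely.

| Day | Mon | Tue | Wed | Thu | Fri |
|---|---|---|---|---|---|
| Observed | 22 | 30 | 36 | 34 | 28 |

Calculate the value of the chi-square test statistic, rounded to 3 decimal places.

Under H₀ each category has probability 1/5, so each expected count is 150/5 = 30.
Mon: (22 − 30)²/30 = 64/30 = 2.1333
Tue: (30 − 30)²/30 = 0/30 = 0.0000
Wed: (36 − 30)²/30 = 36/30 = 1.2000
Thu: (34 − 30)²/30 = 16/30 = 0.5333
Fri: (28 − 30)²/30 = 4/30 = 0.1333
Sum = 4.000

4.000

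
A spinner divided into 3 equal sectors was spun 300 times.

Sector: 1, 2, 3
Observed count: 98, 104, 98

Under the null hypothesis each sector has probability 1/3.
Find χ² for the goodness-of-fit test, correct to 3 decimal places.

Expected count for each of the 3 categories: 300/3 = 100.
χ² = (98−100)²/100 + (104−100)²/100 + (98−100)²/100
   = 0.0400 + 0.1600 + 0.0400
Sum = 0.240

0.240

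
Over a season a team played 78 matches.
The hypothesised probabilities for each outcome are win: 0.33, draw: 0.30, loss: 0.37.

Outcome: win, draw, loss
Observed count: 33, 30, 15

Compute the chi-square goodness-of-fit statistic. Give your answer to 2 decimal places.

10.57

Expected counts E_i = n·p_i: 78×0.33 = 25.74, 78×0.30 = 23.4, 78×0.37 = 28.86.
win: (33 − 25.74)²/25.74 = 52.7076/25.74 = 2.048
draw: (30 − 23.4)²/23.4 = 43.56/23.4 = 1.862
loss: (15 − 28.86)²/28.86 = 192.0996/28.86 = 6.656
Sum = 10.57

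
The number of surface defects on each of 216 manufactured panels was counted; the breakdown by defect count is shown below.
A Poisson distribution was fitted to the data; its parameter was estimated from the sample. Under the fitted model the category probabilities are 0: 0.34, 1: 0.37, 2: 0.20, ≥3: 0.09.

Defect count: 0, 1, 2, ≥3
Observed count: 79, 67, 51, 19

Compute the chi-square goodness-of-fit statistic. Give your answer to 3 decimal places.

Expected counts E_i = n·p_i: 216×0.34 = 73.44, 216×0.37 = 79.92, 216×0.20 = 43.2, 216×0.09 = 19.44.
cat         O        E   (O−E)²/E
0          79    73.44     0.4209
1          67    79.92     2.0887
2          51     43.2     1.4083
≥3         19    19.44     0.0100
Sum = 3.928

3.928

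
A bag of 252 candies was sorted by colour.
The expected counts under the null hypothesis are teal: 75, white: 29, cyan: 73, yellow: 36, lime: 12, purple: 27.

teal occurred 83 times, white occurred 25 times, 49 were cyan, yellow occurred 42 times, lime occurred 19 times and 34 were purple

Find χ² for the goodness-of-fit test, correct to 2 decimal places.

teal: (83 − 75)²/75 = 64/75 = 0.853
white: (25 − 29)²/29 = 16/29 = 0.552
cyan: (49 − 73)²/73 = 576/73 = 7.890
yellow: (42 − 36)²/36 = 36/36 = 1.000
lime: (19 − 12)²/12 = 49/12 = 4.083
purple: (34 − 27)²/27 = 49/27 = 1.815
Sum = 16.19

16.19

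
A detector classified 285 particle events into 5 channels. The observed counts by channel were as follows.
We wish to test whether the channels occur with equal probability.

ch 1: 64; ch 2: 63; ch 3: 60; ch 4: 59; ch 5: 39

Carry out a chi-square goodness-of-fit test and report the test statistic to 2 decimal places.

Under H₀ each category has probability 1/5, so each expected count is 285/5 = 57.
χ² = (64−57)²/57 + (63−57)²/57 + (60−57)²/57 + (59−57)²/57 + (39−57)²/57
   = 0.860 + 0.632 + 0.158 + 0.070 + 5.684
Sum = 7.40

7.40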